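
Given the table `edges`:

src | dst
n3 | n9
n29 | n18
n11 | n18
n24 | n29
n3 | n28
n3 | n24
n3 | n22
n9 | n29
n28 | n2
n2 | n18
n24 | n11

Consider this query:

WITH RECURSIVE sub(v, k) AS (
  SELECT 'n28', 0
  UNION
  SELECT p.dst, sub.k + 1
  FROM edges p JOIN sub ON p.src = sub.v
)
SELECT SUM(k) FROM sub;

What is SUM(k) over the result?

Base: (n28, k=0).
Iteration 1: edges from {n28} -> (n2, k=1).
Iteration 2: edges from {n2} -> (n18, k=2).
Iteration 3: no outgoing edges from {n18}; recursion stops.
SUM(k) = 0 + 1 + 2 = 3.

3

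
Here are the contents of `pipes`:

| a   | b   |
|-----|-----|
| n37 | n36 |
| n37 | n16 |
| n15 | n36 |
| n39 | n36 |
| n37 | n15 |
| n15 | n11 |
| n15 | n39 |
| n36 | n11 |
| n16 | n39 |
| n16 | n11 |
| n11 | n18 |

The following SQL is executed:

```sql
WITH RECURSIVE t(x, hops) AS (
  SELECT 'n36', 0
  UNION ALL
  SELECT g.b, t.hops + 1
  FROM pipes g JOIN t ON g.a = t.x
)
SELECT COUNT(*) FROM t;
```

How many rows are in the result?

Base: (n36, hops=0).
Iteration 1: edges from {n36} -> (n11, hops=1).
Iteration 2: edges from {n11} -> (n18, hops=2).
Iteration 3: no outgoing edges from {n18}; recursion stops.
Total rows emitted: 3.

3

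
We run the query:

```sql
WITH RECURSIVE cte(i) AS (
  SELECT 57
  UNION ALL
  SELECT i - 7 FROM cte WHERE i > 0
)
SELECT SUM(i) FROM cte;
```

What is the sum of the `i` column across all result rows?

255

Base: i=57.
Iteration 1: 57 > 0 holds -> i = 57 - 7 = 50.
Iteration 2: 50 > 0 holds -> i = 50 - 7 = 43.
Iteration 3: 43 > 0 holds -> i = 43 - 7 = 36.
Iteration 4: 36 > 0 holds -> i = 36 - 7 = 29.
Iteration 5: 29 > 0 holds -> i = 29 - 7 = 22.
Iteration 6: 22 > 0 holds -> i = 22 - 7 = 15.
Iteration 7: 15 > 0 holds -> i = 15 - 7 = 8.
Iteration 8: 8 > 0 holds -> i = 8 - 7 = 1.
Iteration 9: 1 > 0 holds -> i = 1 - 7 = -6.
Iteration 10: -6 > 0 fails; recursion stops.
SUM(i) = 57 + 50 + 43 + 36 + 29 + 22 + 15 + 8 + 1 + -6 = 255.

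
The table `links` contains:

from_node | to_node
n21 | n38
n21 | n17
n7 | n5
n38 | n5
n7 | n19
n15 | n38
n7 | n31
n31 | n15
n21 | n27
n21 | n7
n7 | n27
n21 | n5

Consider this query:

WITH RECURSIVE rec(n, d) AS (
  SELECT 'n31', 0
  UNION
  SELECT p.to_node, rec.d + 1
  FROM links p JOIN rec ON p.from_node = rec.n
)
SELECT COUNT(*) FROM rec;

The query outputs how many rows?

Base: (n31, d=0).
Iteration 1: edges from {n31} -> (n15, d=1).
Iteration 2: edges from {n15} -> (n38, d=2).
Iteration 3: edges from {n38} -> (n5, d=3).
Iteration 4: no outgoing edges from {n5}; recursion stops.
Total rows emitted: 4.

4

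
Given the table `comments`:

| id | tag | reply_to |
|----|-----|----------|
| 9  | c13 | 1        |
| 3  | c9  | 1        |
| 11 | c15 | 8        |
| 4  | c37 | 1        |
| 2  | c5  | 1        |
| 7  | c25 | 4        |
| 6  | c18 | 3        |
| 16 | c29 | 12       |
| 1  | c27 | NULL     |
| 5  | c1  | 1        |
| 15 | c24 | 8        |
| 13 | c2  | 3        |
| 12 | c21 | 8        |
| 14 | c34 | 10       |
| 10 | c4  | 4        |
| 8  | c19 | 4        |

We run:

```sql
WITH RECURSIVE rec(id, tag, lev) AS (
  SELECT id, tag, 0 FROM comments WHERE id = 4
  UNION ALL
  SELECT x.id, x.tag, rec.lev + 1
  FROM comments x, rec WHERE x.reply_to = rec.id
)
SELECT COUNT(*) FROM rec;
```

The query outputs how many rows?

Base: id=4 (c37) at lev 0.
Iteration 1: rows with reply_to in {4} -> c25 (id 7, lev 1), c19 (id 8, lev 1), c4 (id 10, lev 1).
Iteration 2: rows with reply_to in {7,8,10} -> c15 (id 11, lev 2), c21 (id 12, lev 2), c34 (id 14, lev 2), c24 (id 15, lev 2).
Iteration 3: rows with reply_to in {11,12,14,15} -> c29 (id 16, lev 3).
Iteration 4: no rows with reply_to in {16}; recursion stops.
Total rows emitted: 9.

9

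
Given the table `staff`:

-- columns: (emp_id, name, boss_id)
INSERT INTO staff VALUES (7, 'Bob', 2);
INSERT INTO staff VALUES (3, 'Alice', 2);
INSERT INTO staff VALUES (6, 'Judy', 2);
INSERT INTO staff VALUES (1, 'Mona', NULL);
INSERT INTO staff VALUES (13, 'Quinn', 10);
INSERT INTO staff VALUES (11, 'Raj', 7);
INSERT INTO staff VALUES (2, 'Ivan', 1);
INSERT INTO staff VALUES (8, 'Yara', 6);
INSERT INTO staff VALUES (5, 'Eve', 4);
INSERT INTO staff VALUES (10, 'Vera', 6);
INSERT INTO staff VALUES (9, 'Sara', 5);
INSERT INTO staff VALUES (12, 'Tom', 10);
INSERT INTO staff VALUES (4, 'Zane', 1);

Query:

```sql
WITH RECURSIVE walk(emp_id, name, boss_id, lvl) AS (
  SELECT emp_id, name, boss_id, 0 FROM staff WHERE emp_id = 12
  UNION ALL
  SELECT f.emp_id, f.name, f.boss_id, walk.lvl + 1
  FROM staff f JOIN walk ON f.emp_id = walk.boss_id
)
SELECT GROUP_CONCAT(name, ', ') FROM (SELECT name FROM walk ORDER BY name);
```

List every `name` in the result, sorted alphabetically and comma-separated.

Base: emp_id=12 (Tom), boss_id=10, lvl 0.
Iteration 1: join on emp_id=10 -> Vera (id 10, boss_id=6, lvl 1).
Iteration 2: join on emp_id=6 -> Judy (id 6, boss_id=2, lvl 2).
Iteration 3: join on emp_id=2 -> Ivan (id 2, boss_id=1, lvl 3).
Iteration 4: join on emp_id=1 -> Mona (id 1, boss_id=NULL, lvl 4).
Iteration 5: boss_id is NULL; no match; recursion stops.

Ivan, Judy, Mona, Tom, Vera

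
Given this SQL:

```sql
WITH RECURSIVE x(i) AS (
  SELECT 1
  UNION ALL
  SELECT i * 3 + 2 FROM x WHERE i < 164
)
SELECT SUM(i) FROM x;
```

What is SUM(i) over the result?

Base: i=1.
Iteration 1: 1 < 164 holds -> i = 1 * 3 + 2 = 5.
Iteration 2: 5 < 164 holds -> i = 5 * 3 + 2 = 17.
Iteration 3: 17 < 164 holds -> i = 17 * 3 + 2 = 53.
Iteration 4: 53 < 164 holds -> i = 53 * 3 + 2 = 161.
Iteration 5: 161 < 164 holds -> i = 161 * 3 + 2 = 485.
Iteration 6: 485 < 164 fails; recursion stops.
SUM(i) = 1 + 5 + 17 + 53 + 161 + 485 = 722.

722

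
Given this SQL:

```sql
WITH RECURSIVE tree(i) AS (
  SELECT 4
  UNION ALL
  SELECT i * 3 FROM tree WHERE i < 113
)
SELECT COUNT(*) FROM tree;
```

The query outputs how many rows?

Base: i=4.
Iteration 1: 4 < 113 holds -> i = 4 * 3 = 12.
Iteration 2: 12 < 113 holds -> i = 12 * 3 = 36.
Iteration 3: 36 < 113 holds -> i = 36 * 3 = 108.
Iteration 4: 108 < 113 holds -> i = 108 * 3 = 324.
Iteration 5: 324 < 113 fails; recursion stops.
Total rows emitted: 5.

5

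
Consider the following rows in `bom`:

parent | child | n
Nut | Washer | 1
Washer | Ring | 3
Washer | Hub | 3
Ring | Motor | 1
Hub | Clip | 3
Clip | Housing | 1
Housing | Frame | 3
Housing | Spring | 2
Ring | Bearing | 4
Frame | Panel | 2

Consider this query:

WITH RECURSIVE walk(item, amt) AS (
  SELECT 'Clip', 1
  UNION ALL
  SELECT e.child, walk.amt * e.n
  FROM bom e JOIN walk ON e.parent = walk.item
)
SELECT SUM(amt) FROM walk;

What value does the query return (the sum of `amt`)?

13

Base: (Clip, amt=1).
Iteration 1: components of {Clip} -> Housing = 1*1 = 1.
Iteration 2: components of {Housing} -> Frame = 1*3 = 3, Spring = 1*2 = 2.
Iteration 3: components of {Frame,Spring} -> Panel = 3*2 = 6.
Iteration 4: no further components; recursion stops.
SUM(amt) = 1 + 1 + 3 + 2 + 6 = 13.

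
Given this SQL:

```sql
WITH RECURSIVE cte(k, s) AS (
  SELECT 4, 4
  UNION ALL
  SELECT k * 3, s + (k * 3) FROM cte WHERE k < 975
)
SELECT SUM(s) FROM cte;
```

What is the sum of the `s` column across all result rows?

6544

Base: k=4, s=4.
Iteration 1: 4 < 975 holds -> k = 4 * 3 = 12, s = 4 + 12 = 16.
Iteration 2: 12 < 975 holds -> k = 12 * 3 = 36, s = 16 + 36 = 52.
Iteration 3: 36 < 975 holds -> k = 36 * 3 = 108, s = 52 + 108 = 160.
Iteration 4: 108 < 975 holds -> k = 108 * 3 = 324, s = 160 + 324 = 484.
Iteration 5: 324 < 975 holds -> k = 324 * 3 = 972, s = 484 + 972 = 1456.
Iteration 6: 972 < 975 holds -> k = 972 * 3 = 2916, s = 1456 + 2916 = 4372.
Iteration 7: 2916 < 975 fails; recursion stops.
SUM(s) = 4 + 16 + 52 + 160 + 484 + 1456 + 4372 = 6544.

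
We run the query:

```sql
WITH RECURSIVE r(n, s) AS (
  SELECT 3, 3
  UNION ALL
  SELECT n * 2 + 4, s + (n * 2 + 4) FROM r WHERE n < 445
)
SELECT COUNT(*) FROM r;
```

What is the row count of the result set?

8

Base: n=3, s=3.
Iteration 1: 3 < 445 holds -> n = 3 * 2 + 4 = 10, s = 3 + 10 = 13.
Iteration 2: 10 < 445 holds -> n = 10 * 2 + 4 = 24, s = 13 + 24 = 37.
Iteration 3: 24 < 445 holds -> n = 24 * 2 + 4 = 52, s = 37 + 52 = 89.
Iteration 4: 52 < 445 holds -> n = 52 * 2 + 4 = 108, s = 89 + 108 = 197.
Iteration 5: 108 < 445 holds -> n = 108 * 2 + 4 = 220, s = 197 + 220 = 417.
Iteration 6: 220 < 445 holds -> n = 220 * 2 + 4 = 444, s = 417 + 444 = 861.
Iteration 7: 444 < 445 holds -> n = 444 * 2 + 4 = 892, s = 861 + 892 = 1753.
Iteration 8: 892 < 445 fails; recursion stops.
Total rows emitted: 8.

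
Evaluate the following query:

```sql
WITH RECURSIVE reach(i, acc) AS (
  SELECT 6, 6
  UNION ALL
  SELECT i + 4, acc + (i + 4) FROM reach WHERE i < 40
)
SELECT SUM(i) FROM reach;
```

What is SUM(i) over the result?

240

Base: i=6, acc=6.
Iteration 1: 6 < 40 holds -> i = 6 + 4 = 10, acc = 6 + 10 = 16.
Iteration 2: 10 < 40 holds -> i = 10 + 4 = 14, acc = 16 + 14 = 30.
Iteration 3: 14 < 40 holds -> i = 14 + 4 = 18, acc = 30 + 18 = 48.
Iteration 4: 18 < 40 holds -> i = 18 + 4 = 22, acc = 48 + 22 = 70.
Iteration 5: 22 < 40 holds -> i = 22 + 4 = 26, acc = 70 + 26 = 96.
Iteration 6: 26 < 40 holds -> i = 26 + 4 = 30, acc = 96 + 30 = 126.
Iteration 7: 30 < 40 holds -> i = 30 + 4 = 34, acc = 126 + 34 = 160.
Iteration 8: 34 < 40 holds -> i = 34 + 4 = 38, acc = 160 + 38 = 198.
Iteration 9: 38 < 40 holds -> i = 38 + 4 = 42, acc = 198 + 42 = 240.
Iteration 10: 42 < 40 fails; recursion stops.
SUM(i) = 6 + 10 + 14 + 18 + 22 + 26 + 30 + 34 + 38 + 42 = 240.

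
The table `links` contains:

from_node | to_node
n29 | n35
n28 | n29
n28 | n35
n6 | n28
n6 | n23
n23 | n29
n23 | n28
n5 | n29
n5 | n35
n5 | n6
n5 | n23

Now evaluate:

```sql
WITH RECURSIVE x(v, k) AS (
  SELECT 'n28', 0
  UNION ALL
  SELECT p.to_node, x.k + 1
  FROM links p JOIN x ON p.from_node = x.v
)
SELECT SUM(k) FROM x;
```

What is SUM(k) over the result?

Base: (n28, k=0).
Iteration 1: edges from {n28} -> (n29, k=1), (n35, k=1).
Iteration 2: edges from {n29,n35} -> (n35, k=2).
Iteration 3: no outgoing edges from {n35}; recursion stops.
SUM(k) = 0 + 1 + 1 + 2 = 4.

4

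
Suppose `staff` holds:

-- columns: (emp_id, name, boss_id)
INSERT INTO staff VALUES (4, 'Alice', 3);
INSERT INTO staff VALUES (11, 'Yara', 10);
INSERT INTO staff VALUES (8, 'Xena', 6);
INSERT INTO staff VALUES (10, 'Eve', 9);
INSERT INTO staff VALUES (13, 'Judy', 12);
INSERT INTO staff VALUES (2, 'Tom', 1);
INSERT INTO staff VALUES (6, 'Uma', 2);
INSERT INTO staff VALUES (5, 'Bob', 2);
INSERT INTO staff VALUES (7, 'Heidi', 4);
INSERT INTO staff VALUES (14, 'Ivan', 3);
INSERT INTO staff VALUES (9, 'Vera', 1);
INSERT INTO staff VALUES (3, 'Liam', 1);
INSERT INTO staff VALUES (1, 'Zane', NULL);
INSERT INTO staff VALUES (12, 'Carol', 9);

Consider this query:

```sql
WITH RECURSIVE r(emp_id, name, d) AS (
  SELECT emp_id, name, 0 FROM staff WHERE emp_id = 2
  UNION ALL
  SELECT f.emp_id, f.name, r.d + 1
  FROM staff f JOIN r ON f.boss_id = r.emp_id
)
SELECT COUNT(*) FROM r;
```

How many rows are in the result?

Base: emp_id=2 (Tom) at d 0.
Iteration 1: rows with boss_id in {2} -> Bob (id 5, d 1), Uma (id 6, d 1).
Iteration 2: rows with boss_id in {5,6} -> Xena (id 8, d 2).
Iteration 3: no rows with boss_id in {8}; recursion stops.
Total rows emitted: 4.

4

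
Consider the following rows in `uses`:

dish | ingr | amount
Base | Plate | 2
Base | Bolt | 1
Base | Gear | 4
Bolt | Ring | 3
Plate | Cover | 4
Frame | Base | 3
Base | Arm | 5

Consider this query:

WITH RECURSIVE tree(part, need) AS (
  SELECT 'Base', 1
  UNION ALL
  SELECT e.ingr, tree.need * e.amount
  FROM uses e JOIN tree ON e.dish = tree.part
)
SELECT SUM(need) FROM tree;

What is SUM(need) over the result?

24

Base: (Base, need=1).
Iteration 1: components of {Base} -> Arm = 1*5 = 5, Bolt = 1*1 = 1, Gear = 1*4 = 4, Plate = 1*2 = 2.
Iteration 2: components of {Arm,Bolt,Gear,Plate} -> Cover = 2*4 = 8, Ring = 1*3 = 3.
Iteration 3: no further components; recursion stops.
SUM(need) = 1 + 1 + 2 + 4 + 5 + 3 + 8 = 24.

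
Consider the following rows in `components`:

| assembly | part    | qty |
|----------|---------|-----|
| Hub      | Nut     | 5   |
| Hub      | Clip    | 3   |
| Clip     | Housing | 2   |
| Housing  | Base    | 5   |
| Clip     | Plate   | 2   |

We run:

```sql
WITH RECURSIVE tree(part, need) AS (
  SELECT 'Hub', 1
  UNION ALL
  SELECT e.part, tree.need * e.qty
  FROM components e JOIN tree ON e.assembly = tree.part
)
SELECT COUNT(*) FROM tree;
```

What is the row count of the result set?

Base: (Hub, need=1).
Iteration 1: components of {Hub} -> Clip = 1*3 = 3, Nut = 1*5 = 5.
Iteration 2: components of {Clip,Nut} -> Housing = 3*2 = 6, Plate = 3*2 = 6.
Iteration 3: components of {Housing,Plate} -> Base = 6*5 = 30.
Iteration 4: no further components; recursion stops.
Total rows emitted: 6.

6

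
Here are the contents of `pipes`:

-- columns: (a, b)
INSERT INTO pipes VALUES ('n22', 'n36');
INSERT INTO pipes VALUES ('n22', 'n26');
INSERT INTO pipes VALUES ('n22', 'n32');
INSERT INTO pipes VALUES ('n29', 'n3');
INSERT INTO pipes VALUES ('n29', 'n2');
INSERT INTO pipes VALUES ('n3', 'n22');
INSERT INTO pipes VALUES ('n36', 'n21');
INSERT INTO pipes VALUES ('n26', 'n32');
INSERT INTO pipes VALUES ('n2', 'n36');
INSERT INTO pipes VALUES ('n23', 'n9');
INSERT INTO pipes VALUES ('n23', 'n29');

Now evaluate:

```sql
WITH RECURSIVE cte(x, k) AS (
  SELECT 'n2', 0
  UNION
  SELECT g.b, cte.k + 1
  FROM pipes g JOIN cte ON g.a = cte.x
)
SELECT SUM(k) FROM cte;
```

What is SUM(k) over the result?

Base: (n2, k=0).
Iteration 1: edges from {n2} -> (n36, k=1).
Iteration 2: edges from {n36} -> (n21, k=2).
Iteration 3: no outgoing edges from {n21}; recursion stops.
SUM(k) = 0 + 1 + 2 = 3.

3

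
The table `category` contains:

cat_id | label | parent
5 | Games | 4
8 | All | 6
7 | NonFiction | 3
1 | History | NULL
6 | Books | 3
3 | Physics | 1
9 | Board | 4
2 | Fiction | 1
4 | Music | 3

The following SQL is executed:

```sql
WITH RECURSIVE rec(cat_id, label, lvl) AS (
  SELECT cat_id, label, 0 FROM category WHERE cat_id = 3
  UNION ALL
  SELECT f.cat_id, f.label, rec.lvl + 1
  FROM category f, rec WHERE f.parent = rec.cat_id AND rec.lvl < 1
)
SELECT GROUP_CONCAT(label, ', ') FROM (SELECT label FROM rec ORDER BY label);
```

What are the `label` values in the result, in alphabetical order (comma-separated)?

Base: cat_id=3 (Physics) at lvl 0.
Iteration 1: rows with parent in {3} -> Music (id 4, lvl 1), Books (id 6, lvl 1), NonFiction (id 7, lvl 1).
Iteration 2: lvl < 1 fails for all current rows; recursion stops.

Books, Music, NonFiction, Physics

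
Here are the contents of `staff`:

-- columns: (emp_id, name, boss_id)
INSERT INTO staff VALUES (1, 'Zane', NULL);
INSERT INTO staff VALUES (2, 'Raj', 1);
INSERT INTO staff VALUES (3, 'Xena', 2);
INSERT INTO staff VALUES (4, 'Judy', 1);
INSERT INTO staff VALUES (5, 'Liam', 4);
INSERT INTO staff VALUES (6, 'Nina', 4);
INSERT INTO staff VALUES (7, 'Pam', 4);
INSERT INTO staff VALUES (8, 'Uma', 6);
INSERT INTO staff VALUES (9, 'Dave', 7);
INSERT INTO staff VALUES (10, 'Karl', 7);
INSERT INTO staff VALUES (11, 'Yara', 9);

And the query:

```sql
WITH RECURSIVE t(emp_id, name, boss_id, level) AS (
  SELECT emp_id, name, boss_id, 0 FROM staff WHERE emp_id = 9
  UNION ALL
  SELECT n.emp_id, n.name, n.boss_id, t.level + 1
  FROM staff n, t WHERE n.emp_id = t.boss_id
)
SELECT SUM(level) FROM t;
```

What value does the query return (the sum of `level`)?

6

Base: emp_id=9 (Dave), boss_id=7, level 0.
Iteration 1: join on emp_id=7 -> Pam (id 7, boss_id=4, level 1).
Iteration 2: join on emp_id=4 -> Judy (id 4, boss_id=1, level 2).
Iteration 3: join on emp_id=1 -> Zane (id 1, boss_id=NULL, level 3).
Iteration 4: boss_id is NULL; no match; recursion stops.
SUM(level) = 0 + 1 + 2 + 3 = 6.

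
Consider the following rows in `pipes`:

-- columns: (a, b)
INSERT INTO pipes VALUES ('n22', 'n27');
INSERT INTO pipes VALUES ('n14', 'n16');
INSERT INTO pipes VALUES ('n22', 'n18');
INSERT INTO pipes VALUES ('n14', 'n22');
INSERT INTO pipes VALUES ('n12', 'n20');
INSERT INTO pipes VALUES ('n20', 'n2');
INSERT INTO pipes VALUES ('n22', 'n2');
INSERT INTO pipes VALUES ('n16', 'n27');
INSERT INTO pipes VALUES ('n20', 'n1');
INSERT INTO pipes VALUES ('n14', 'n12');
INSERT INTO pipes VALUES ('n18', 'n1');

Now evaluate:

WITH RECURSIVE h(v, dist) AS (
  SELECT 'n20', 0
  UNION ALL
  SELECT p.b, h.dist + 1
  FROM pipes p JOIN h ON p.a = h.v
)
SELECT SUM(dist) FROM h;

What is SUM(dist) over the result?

2

Base: (n20, dist=0).
Iteration 1: edges from {n20} -> (n1, dist=1), (n2, dist=1).
Iteration 2: no outgoing edges from {n1,n2}; recursion stops.
SUM(dist) = 0 + 1 + 1 = 2.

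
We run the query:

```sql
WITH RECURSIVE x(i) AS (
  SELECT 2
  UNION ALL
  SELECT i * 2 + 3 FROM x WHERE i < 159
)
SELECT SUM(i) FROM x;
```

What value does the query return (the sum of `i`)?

614

Base: i=2.
Iteration 1: 2 < 159 holds -> i = 2 * 2 + 3 = 7.
Iteration 2: 7 < 159 holds -> i = 7 * 2 + 3 = 17.
Iteration 3: 17 < 159 holds -> i = 17 * 2 + 3 = 37.
Iteration 4: 37 < 159 holds -> i = 37 * 2 + 3 = 77.
Iteration 5: 77 < 159 holds -> i = 77 * 2 + 3 = 157.
Iteration 6: 157 < 159 holds -> i = 157 * 2 + 3 = 317.
Iteration 7: 317 < 159 fails; recursion stops.
SUM(i) = 2 + 7 + 17 + 37 + 77 + 157 + 317 = 614.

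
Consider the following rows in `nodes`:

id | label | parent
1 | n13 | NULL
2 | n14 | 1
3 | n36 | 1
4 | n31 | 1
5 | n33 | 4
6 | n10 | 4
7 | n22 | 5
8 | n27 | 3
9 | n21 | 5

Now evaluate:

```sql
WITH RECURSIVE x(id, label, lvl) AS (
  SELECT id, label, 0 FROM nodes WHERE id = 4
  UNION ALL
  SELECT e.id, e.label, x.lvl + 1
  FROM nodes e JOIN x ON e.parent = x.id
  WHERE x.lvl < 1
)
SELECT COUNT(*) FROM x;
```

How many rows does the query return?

3

Base: id=4 (n31) at lvl 0.
Iteration 1: rows with parent in {4} -> n33 (id 5, lvl 1), n10 (id 6, lvl 1).
Iteration 2: lvl < 1 fails for all current rows; recursion stops.
Total rows emitted: 3.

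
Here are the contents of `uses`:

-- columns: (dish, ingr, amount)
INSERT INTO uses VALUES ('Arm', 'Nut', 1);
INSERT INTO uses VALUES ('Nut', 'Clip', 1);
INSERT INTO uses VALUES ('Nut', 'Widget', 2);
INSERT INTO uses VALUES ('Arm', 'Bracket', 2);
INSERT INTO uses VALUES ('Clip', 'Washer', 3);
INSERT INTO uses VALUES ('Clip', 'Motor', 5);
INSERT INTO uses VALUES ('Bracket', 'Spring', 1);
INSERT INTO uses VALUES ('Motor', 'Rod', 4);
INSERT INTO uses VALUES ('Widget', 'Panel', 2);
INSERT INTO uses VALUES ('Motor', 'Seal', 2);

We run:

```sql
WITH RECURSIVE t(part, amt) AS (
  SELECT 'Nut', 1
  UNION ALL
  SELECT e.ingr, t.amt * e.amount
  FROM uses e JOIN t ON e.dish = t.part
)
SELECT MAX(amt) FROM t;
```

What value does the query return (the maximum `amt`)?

Base: (Nut, amt=1).
Iteration 1: components of {Nut} -> Clip = 1*1 = 1, Widget = 1*2 = 2.
Iteration 2: components of {Clip,Widget} -> Motor = 1*5 = 5, Panel = 2*2 = 4, Washer = 1*3 = 3.
Iteration 3: components of {Motor,Panel,Washer} -> Rod = 5*4 = 20, Seal = 5*2 = 10.
Iteration 4: no further components; recursion stops.
amt values: 1, 1, 2, 3, 5, 4, 20, 10; the maximum is 20.

20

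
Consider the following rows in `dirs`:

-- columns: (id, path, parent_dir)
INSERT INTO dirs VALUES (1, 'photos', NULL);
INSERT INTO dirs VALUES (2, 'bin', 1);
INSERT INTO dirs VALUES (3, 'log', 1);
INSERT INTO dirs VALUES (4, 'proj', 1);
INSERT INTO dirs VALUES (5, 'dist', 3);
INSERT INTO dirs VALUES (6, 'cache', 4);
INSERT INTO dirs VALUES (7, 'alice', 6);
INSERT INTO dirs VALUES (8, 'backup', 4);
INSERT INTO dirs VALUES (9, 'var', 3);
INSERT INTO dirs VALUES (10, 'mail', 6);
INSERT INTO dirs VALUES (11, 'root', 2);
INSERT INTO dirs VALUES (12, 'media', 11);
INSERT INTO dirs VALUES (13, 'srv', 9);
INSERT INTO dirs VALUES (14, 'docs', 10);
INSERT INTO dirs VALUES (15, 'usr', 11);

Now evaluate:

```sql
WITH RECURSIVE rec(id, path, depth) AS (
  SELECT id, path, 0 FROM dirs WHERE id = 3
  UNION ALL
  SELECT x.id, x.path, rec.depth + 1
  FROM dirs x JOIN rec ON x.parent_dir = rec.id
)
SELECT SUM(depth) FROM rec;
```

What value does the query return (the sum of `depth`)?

4

Base: id=3 (log) at depth 0.
Iteration 1: rows with parent_dir in {3} -> dist (id 5, depth 1), var (id 9, depth 1).
Iteration 2: rows with parent_dir in {5,9} -> srv (id 13, depth 2).
Iteration 3: no rows with parent_dir in {13}; recursion stops.
SUM(depth) = 0 + 1 + 1 + 2 = 4.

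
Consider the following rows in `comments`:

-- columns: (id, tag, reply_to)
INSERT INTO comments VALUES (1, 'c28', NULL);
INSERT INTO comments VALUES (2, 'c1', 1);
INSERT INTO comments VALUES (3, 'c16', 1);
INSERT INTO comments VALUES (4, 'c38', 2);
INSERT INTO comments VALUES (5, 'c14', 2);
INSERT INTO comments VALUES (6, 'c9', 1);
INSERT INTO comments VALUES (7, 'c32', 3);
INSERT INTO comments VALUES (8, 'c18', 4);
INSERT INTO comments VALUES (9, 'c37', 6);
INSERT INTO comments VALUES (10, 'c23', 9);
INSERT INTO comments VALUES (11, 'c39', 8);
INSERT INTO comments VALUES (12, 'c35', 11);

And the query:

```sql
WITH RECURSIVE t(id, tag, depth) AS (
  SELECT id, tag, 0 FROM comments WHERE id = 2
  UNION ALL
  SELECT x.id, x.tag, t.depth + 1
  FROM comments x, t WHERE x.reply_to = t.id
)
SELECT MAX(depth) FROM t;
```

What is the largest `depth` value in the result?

Base: id=2 (c1) at depth 0.
Iteration 1: rows with reply_to in {2} -> c38 (id 4, depth 1), c14 (id 5, depth 1).
Iteration 2: rows with reply_to in {4,5} -> c18 (id 8, depth 2).
Iteration 3: rows with reply_to in {8} -> c39 (id 11, depth 3).
Iteration 4: rows with reply_to in {11} -> c35 (id 12, depth 4).
Iteration 5: no rows with reply_to in {12}; recursion stops.
depth values: 0, 1, 1, 2, 3, 4; the maximum is 4.

4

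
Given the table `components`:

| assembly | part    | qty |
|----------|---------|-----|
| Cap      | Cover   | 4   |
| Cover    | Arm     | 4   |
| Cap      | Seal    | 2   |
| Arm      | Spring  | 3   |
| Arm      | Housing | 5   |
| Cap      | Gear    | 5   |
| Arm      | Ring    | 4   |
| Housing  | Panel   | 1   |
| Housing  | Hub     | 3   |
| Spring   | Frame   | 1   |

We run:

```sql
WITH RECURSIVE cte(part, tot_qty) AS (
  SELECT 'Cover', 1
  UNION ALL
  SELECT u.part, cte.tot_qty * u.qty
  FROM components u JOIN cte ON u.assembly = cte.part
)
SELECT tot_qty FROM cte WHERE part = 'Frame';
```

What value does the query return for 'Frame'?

12

Base: (Cover, tot_qty=1).
Iteration 1: components of {Cover} -> Arm = 1*4 = 4.
Iteration 2: components of {Arm} -> Housing = 4*5 = 20, Ring = 4*4 = 16, Spring = 4*3 = 12.
Iteration 3: components of {Housing,Ring,Spring} -> Frame = 12*1 = 12, Hub = 20*3 = 60, Panel = 20*1 = 20.
Iteration 4: no further components; recursion stops.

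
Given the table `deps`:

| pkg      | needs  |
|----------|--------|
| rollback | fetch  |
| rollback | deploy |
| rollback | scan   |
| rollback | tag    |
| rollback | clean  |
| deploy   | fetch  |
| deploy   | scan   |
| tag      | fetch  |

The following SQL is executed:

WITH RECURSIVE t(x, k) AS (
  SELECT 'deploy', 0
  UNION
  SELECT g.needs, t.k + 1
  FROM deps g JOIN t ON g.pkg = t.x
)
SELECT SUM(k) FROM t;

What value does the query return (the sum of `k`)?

Base: (deploy, k=0).
Iteration 1: edges from {deploy} -> (fetch, k=1), (scan, k=1).
Iteration 2: no outgoing edges from {fetch,scan}; recursion stops.
SUM(k) = 0 + 1 + 1 = 2.

2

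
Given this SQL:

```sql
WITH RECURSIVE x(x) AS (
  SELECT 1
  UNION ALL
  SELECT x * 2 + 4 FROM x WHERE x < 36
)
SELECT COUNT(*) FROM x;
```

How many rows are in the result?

Base: x=1.
Iteration 1: 1 < 36 holds -> x = 1 * 2 + 4 = 6.
Iteration 2: 6 < 36 holds -> x = 6 * 2 + 4 = 16.
Iteration 3: 16 < 36 holds -> x = 16 * 2 + 4 = 36.
Iteration 4: 36 < 36 fails; recursion stops.
Total rows emitted: 4.

4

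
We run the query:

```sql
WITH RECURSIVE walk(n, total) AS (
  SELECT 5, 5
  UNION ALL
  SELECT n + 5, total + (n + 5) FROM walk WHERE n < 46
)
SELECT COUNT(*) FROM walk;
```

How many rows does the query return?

Base: n=5, total=5.
Iteration 1: 5 < 46 holds -> n = 5 + 5 = 10, total = 5 + 10 = 15.
Iteration 2: 10 < 46 holds -> n = 10 + 5 = 15, total = 15 + 15 = 30.
Iteration 3: 15 < 46 holds -> n = 15 + 5 = 20, total = 30 + 20 = 50.
Iteration 4: 20 < 46 holds -> n = 20 + 5 = 25, total = 50 + 25 = 75.
Iteration 5: 25 < 46 holds -> n = 25 + 5 = 30, total = 75 + 30 = 105.
Iteration 6: 30 < 46 holds -> n = 30 + 5 = 35, total = 105 + 35 = 140.
Iteration 7: 35 < 46 holds -> n = 35 + 5 = 40, total = 140 + 40 = 180.
Iteration 8: 40 < 46 holds -> n = 40 + 5 = 45, total = 180 + 45 = 225.
Iteration 9: 45 < 46 holds -> n = 45 + 5 = 50, total = 225 + 50 = 275.
Iteration 10: 50 < 46 fails; recursion stops.
Total rows emitted: 10.

10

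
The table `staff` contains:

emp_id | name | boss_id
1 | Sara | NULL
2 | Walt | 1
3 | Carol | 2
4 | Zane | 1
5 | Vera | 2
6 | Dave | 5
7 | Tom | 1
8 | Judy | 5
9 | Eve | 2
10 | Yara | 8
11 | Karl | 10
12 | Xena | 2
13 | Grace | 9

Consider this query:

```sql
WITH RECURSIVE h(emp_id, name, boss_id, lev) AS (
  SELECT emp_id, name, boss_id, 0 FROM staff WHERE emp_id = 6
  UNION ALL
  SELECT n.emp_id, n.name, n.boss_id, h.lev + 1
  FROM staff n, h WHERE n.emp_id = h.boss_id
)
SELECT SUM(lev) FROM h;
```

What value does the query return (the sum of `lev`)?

Base: emp_id=6 (Dave), boss_id=5, lev 0.
Iteration 1: join on emp_id=5 -> Vera (id 5, boss_id=2, lev 1).
Iteration 2: join on emp_id=2 -> Walt (id 2, boss_id=1, lev 2).
Iteration 3: join on emp_id=1 -> Sara (id 1, boss_id=NULL, lev 3).
Iteration 4: boss_id is NULL; no match; recursion stops.
SUM(lev) = 0 + 1 + 2 + 3 = 6.

6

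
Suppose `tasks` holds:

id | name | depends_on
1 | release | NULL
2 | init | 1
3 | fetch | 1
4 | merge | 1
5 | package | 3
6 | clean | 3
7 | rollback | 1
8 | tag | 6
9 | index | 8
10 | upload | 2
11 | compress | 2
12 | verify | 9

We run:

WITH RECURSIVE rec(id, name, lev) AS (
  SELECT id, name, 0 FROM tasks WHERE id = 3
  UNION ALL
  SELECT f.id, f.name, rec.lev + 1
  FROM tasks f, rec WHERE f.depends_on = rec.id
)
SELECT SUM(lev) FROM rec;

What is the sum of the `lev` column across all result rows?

Base: id=3 (fetch) at lev 0.
Iteration 1: rows with depends_on in {3} -> package (id 5, lev 1), clean (id 6, lev 1).
Iteration 2: rows with depends_on in {5,6} -> tag (id 8, lev 2).
Iteration 3: rows with depends_on in {8} -> index (id 9, lev 3).
Iteration 4: rows with depends_on in {9} -> verify (id 12, lev 4).
Iteration 5: no rows with depends_on in {12}; recursion stops.
SUM(lev) = 0 + 1 + 1 + 2 + 3 + 4 = 11.

11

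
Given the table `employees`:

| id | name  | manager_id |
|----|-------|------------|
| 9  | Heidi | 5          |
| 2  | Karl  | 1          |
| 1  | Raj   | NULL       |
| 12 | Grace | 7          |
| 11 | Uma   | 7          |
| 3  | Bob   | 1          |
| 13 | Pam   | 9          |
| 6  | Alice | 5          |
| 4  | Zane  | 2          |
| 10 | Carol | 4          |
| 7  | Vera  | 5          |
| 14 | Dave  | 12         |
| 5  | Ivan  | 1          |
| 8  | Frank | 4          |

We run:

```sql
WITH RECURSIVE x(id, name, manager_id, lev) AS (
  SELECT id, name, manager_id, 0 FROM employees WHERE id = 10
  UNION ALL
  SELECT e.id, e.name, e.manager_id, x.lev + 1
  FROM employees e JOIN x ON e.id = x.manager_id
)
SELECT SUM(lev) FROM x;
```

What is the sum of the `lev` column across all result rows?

Base: id=10 (Carol), manager_id=4, lev 0.
Iteration 1: join on id=4 -> Zane (id 4, manager_id=2, lev 1).
Iteration 2: join on id=2 -> Karl (id 2, manager_id=1, lev 2).
Iteration 3: join on id=1 -> Raj (id 1, manager_id=NULL, lev 3).
Iteration 4: manager_id is NULL; no match; recursion stops.
SUM(lev) = 0 + 1 + 2 + 3 = 6.

6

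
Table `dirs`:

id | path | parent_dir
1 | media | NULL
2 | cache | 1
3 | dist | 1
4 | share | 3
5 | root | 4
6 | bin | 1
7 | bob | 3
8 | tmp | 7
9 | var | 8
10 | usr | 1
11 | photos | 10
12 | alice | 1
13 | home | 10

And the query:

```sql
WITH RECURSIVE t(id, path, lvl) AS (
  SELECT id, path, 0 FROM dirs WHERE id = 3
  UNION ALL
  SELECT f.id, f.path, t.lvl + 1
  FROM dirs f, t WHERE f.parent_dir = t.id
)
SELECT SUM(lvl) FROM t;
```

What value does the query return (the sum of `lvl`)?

Base: id=3 (dist) at lvl 0.
Iteration 1: rows with parent_dir in {3} -> share (id 4, lvl 1), bob (id 7, lvl 1).
Iteration 2: rows with parent_dir in {4,7} -> root (id 5, lvl 2), tmp (id 8, lvl 2).
Iteration 3: rows with parent_dir in {5,8} -> var (id 9, lvl 3).
Iteration 4: no rows with parent_dir in {9}; recursion stops.
SUM(lvl) = 0 + 1 + 1 + 2 + 2 + 3 = 9.

9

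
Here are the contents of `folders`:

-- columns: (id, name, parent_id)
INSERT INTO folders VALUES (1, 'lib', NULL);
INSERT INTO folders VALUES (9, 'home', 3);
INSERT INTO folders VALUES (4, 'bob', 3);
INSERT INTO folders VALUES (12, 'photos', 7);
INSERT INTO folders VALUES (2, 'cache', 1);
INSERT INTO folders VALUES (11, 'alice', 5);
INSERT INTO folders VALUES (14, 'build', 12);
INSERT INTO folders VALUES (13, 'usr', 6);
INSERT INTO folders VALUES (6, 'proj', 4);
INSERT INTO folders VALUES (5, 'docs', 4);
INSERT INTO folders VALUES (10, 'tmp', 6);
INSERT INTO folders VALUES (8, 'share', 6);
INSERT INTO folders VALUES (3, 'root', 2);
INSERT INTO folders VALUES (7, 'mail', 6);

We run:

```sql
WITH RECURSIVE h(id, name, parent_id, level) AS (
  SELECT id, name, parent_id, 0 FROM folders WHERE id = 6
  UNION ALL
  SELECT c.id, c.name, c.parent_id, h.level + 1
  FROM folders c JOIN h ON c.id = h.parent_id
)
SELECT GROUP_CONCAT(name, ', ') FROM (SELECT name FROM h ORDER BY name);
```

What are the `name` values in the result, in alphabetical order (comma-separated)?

bob, cache, lib, proj, root

Base: id=6 (proj), parent_id=4, level 0.
Iteration 1: join on id=4 -> bob (id 4, parent_id=3, level 1).
Iteration 2: join on id=3 -> root (id 3, parent_id=2, level 2).
Iteration 3: join on id=2 -> cache (id 2, parent_id=1, level 3).
Iteration 4: join on id=1 -> lib (id 1, parent_id=NULL, level 4).
Iteration 5: parent_id is NULL; no match; recursion stops.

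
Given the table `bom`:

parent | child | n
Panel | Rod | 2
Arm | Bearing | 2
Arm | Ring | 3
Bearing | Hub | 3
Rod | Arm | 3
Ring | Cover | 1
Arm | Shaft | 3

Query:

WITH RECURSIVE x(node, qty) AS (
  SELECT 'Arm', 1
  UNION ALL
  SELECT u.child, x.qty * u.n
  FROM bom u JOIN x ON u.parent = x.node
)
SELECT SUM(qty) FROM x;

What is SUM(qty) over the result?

18

Base: (Arm, qty=1).
Iteration 1: components of {Arm} -> Bearing = 1*2 = 2, Ring = 1*3 = 3, Shaft = 1*3 = 3.
Iteration 2: components of {Bearing,Ring,Shaft} -> Cover = 3*1 = 3, Hub = 2*3 = 6.
Iteration 3: no further components; recursion stops.
SUM(qty) = 1 + 3 + 3 + 2 + 3 + 6 = 18.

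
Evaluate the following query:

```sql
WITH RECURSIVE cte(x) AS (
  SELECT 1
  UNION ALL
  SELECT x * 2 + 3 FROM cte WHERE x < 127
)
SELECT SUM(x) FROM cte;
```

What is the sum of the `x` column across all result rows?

487

Base: x=1.
Iteration 1: 1 < 127 holds -> x = 1 * 2 + 3 = 5.
Iteration 2: 5 < 127 holds -> x = 5 * 2 + 3 = 13.
Iteration 3: 13 < 127 holds -> x = 13 * 2 + 3 = 29.
Iteration 4: 29 < 127 holds -> x = 29 * 2 + 3 = 61.
Iteration 5: 61 < 127 holds -> x = 61 * 2 + 3 = 125.
Iteration 6: 125 < 127 holds -> x = 125 * 2 + 3 = 253.
Iteration 7: 253 < 127 fails; recursion stops.
SUM(x) = 1 + 5 + 13 + 29 + 61 + 125 + 253 = 487.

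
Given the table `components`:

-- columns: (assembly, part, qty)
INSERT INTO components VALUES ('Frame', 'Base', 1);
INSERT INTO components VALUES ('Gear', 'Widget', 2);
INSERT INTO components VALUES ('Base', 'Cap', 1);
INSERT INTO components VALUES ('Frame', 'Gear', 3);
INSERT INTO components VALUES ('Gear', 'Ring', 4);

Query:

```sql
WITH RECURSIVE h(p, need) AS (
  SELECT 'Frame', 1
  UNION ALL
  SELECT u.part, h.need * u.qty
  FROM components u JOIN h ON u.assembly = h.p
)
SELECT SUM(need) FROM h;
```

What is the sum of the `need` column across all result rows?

Base: (Frame, need=1).
Iteration 1: components of {Frame} -> Base = 1*1 = 1, Gear = 1*3 = 3.
Iteration 2: components of {Base,Gear} -> Cap = 1*1 = 1, Ring = 3*4 = 12, Widget = 3*2 = 6.
Iteration 3: no further components; recursion stops.
SUM(need) = 1 + 1 + 3 + 1 + 12 + 6 = 24.

24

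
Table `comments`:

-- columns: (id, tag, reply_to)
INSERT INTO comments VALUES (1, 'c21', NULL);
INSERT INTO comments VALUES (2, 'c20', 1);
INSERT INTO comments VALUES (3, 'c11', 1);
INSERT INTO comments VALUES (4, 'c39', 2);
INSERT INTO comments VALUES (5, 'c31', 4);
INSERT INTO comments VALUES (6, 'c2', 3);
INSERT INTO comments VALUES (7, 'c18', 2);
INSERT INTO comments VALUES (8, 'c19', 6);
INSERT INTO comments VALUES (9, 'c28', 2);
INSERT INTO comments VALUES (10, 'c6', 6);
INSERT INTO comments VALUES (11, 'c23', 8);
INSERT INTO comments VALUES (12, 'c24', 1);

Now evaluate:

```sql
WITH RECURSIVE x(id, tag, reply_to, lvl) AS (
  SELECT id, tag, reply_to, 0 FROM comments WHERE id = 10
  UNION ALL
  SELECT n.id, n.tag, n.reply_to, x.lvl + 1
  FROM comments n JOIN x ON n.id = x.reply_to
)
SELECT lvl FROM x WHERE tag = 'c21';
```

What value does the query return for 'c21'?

3

Base: id=10 (c6), reply_to=6, lvl 0.
Iteration 1: join on id=6 -> c2 (id 6, reply_to=3, lvl 1).
Iteration 2: join on id=3 -> c11 (id 3, reply_to=1, lvl 2).
Iteration 3: join on id=1 -> c21 (id 1, reply_to=NULL, lvl 3).
Iteration 4: reply_to is NULL; no match; recursion stops.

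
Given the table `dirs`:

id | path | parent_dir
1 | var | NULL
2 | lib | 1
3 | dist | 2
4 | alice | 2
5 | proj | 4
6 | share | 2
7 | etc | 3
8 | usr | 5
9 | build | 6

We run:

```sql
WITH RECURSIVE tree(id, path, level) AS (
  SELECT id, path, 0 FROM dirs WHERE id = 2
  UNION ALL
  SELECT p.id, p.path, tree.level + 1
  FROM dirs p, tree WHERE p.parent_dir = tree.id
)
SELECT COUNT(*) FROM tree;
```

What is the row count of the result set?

Base: id=2 (lib) at level 0.
Iteration 1: rows with parent_dir in {2} -> dist (id 3, level 1), alice (id 4, level 1), share (id 6, level 1).
Iteration 2: rows with parent_dir in {3,4,6} -> proj (id 5, level 2), etc (id 7, level 2), build (id 9, level 2).
Iteration 3: rows with parent_dir in {5,7,9} -> usr (id 8, level 3).
Iteration 4: no rows with parent_dir in {8}; recursion stops.
Total rows emitted: 8.

8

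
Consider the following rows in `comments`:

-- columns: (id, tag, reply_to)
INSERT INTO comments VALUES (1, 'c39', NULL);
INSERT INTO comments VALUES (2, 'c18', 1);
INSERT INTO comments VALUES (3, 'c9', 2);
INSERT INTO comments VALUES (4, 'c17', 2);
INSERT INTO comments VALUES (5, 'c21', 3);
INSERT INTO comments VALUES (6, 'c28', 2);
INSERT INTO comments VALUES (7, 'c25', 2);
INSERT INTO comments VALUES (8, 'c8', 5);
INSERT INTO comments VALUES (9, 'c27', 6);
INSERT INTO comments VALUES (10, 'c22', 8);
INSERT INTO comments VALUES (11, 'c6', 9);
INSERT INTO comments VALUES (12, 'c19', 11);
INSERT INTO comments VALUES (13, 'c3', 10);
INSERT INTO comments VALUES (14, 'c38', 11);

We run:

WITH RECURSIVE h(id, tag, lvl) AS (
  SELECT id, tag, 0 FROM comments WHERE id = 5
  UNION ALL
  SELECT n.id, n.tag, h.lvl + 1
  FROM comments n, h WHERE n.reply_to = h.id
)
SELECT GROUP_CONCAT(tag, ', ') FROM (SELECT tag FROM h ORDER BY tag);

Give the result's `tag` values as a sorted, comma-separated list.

c21, c22, c3, c8

Base: id=5 (c21) at lvl 0.
Iteration 1: rows with reply_to in {5} -> c8 (id 8, lvl 1).
Iteration 2: rows with reply_to in {8} -> c22 (id 10, lvl 2).
Iteration 3: rows with reply_to in {10} -> c3 (id 13, lvl 3).
Iteration 4: no rows with reply_to in {13}; recursion stops.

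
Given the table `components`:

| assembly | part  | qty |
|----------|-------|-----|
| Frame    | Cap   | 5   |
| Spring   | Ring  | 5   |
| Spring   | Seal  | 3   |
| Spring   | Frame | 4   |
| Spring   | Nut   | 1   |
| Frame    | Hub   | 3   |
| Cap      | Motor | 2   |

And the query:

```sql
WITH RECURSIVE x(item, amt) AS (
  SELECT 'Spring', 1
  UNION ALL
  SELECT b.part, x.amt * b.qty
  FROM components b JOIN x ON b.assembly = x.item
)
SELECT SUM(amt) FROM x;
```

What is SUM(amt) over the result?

Base: (Spring, amt=1).
Iteration 1: components of {Spring} -> Frame = 1*4 = 4, Nut = 1*1 = 1, Ring = 1*5 = 5, Seal = 1*3 = 3.
Iteration 2: components of {Frame,Nut,Ring,Seal} -> Cap = 4*5 = 20, Hub = 4*3 = 12.
Iteration 3: components of {Cap,Hub} -> Motor = 20*2 = 40.
Iteration 4: no further components; recursion stops.
SUM(amt) = 1 + 4 + 1 + 3 + 5 + 20 + 12 + 40 = 86.

86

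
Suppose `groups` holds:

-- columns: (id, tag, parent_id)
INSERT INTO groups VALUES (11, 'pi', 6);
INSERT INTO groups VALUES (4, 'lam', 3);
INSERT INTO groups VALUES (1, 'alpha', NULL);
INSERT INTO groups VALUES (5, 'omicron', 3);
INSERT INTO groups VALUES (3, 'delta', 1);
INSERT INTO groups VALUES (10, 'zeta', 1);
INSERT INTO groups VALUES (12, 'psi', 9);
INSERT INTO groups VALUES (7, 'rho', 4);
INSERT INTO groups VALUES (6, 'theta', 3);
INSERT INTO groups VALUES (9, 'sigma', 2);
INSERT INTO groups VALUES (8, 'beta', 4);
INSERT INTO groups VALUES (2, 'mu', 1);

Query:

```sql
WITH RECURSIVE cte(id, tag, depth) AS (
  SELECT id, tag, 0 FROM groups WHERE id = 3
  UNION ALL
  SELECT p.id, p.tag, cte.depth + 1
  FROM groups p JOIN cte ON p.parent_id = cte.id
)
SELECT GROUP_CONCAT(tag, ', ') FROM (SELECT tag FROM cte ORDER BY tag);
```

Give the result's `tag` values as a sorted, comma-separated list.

Base: id=3 (delta) at depth 0.
Iteration 1: rows with parent_id in {3} -> lam (id 4, depth 1), omicron (id 5, depth 1), theta (id 6, depth 1).
Iteration 2: rows with parent_id in {4,5,6} -> rho (id 7, depth 2), beta (id 8, depth 2), pi (id 11, depth 2).
Iteration 3: no rows with parent_id in {7,8,11}; recursion stops.

beta, delta, lam, omicron, pi, rho, theta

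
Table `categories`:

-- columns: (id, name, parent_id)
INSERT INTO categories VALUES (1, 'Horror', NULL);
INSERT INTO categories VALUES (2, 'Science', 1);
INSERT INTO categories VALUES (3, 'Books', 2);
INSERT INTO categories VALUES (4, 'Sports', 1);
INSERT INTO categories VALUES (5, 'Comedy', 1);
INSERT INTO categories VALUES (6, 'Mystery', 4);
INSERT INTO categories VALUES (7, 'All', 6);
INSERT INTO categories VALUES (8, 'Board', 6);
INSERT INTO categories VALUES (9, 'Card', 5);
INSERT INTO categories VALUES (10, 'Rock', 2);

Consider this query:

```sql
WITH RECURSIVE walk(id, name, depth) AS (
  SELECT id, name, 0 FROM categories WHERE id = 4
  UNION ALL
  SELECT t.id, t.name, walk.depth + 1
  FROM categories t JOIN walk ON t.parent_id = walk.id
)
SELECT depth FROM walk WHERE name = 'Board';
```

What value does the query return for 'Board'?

2

Base: id=4 (Sports) at depth 0.
Iteration 1: rows with parent_id in {4} -> Mystery (id 6, depth 1).
Iteration 2: rows with parent_id in {6} -> All (id 7, depth 2), Board (id 8, depth 2).
Iteration 3: no rows with parent_id in {7,8}; recursion stops.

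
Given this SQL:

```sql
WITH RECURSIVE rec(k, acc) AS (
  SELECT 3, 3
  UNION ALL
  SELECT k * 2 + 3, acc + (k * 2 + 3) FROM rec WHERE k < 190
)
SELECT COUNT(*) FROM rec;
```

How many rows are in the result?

Base: k=3, acc=3.
Iteration 1: 3 < 190 holds -> k = 3 * 2 + 3 = 9, acc = 3 + 9 = 12.
Iteration 2: 9 < 190 holds -> k = 9 * 2 + 3 = 21, acc = 12 + 21 = 33.
Iteration 3: 21 < 190 holds -> k = 21 * 2 + 3 = 45, acc = 33 + 45 = 78.
Iteration 4: 45 < 190 holds -> k = 45 * 2 + 3 = 93, acc = 78 + 93 = 171.
Iteration 5: 93 < 190 holds -> k = 93 * 2 + 3 = 189, acc = 171 + 189 = 360.
Iteration 6: 189 < 190 holds -> k = 189 * 2 + 3 = 381, acc = 360 + 381 = 741.
Iteration 7: 381 < 190 fails; recursion stops.
Total rows emitted: 7.

7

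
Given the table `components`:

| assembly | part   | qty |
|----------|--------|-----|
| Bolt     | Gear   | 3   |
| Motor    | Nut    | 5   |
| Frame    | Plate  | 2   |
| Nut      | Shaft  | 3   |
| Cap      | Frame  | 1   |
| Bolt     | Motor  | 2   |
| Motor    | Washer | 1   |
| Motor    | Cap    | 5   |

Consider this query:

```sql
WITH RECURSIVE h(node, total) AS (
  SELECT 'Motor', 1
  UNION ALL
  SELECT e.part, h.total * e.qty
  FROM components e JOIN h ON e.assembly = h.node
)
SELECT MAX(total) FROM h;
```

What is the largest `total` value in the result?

Base: (Motor, total=1).
Iteration 1: components of {Motor} -> Cap = 1*5 = 5, Nut = 1*5 = 5, Washer = 1*1 = 1.
Iteration 2: components of {Cap,Nut,Washer} -> Frame = 5*1 = 5, Shaft = 5*3 = 15.
Iteration 3: components of {Frame,Shaft} -> Plate = 5*2 = 10.
Iteration 4: no further components; recursion stops.
total values: 1, 5, 1, 5, 5, 15, 10; the maximum is 15.

15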